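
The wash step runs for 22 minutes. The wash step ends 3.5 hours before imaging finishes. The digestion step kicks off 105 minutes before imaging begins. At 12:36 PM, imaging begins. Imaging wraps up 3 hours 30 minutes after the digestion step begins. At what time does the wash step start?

The digestion step starts at 12:36 PM − 105 min = 10:51 AM.
Imaging ends at 10:51 AM + 210 min = 2:21 PM.
The wash step ends at 2:21 PM − 210 min = 10:51 AM.
The wash step starts at 10:51 AM − 22 min = 10:29 AM.

10:29 AM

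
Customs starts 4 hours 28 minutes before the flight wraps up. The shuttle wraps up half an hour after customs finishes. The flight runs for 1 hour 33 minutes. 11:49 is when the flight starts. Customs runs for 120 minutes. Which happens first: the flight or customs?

The flight ends at 11:49 + 93 min = 13:22.
Customs starts at 13:22 − 268 min = 08:54.
The flight starts at 11:49 and customs starts at 08:54, so customs is first.

customs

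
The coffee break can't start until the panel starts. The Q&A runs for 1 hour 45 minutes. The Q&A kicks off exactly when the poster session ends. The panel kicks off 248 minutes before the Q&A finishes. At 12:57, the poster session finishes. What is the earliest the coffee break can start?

10:34

The Q&A starts at 12:57.
The Q&A ends at 12:57 + 105 min = 14:42.
The panel starts at 14:42 − 248 min = 10:34.
The coffee break is bounded by the panel, so the earliest it can start is 10:34.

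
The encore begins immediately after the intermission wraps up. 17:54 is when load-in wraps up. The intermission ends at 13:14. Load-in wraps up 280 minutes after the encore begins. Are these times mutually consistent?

The encore starts at 13:14.
Load-in ends at 13:14 + 280 min = 17:54.
That matches the stated 17:54, so the schedule is consistent.

Yes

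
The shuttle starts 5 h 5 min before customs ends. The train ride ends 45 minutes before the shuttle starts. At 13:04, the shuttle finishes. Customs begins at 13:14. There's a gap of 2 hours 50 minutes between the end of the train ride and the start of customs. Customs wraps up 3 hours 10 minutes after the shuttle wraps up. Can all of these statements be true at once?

Yes

Customs ends at 13:04 + 190 min = 16:14.
The shuttle starts at 16:14 − 305 min = 11:09.
The train ride ends at 11:09 − 45 min = 10:24.
Customs starts at 10:24 + 170 min = 13:14.
That matches the stated 13:14, so the schedule is consistent.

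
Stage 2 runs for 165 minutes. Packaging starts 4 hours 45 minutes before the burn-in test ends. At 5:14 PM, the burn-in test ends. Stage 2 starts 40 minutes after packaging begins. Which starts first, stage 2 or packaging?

Packaging starts at 5:14 PM − 285 min = 12:29 PM.
Stage 2 starts at 12:29 PM + 40 min = 1:09 PM.
Stage 2 starts at 1:09 PM and packaging starts at 12:29 PM, so packaging is first.

packaging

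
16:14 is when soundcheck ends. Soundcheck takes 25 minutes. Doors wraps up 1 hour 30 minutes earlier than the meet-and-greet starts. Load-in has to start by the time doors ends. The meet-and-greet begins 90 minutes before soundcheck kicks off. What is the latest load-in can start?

12:49

Soundcheck starts at 16:14 − 25 min = 15:49.
The meet-and-greet starts at 15:49 − 90 min = 14:19.
Doors ends at 14:19 − 90 min = 12:49.
Load-in is bounded by doors, so the latest it can start is 12:49.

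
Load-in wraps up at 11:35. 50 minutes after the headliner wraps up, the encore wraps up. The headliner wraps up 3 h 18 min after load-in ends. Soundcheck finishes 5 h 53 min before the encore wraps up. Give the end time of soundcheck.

09:50

The headliner ends at 11:35 + 198 min = 14:53.
The encore ends at 14:53 + 50 min = 15:43.
Soundcheck ends at 15:43 − 353 min = 09:50.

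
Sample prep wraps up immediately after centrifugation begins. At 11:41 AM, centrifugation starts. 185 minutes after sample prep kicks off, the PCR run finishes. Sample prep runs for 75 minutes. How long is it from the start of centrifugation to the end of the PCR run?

1 hour 50 minutes

Sample prep ends at 11:41 AM.
Sample prep starts at 11:41 AM − 75 min = 10:26 AM.
The PCR run ends at 10:26 AM + 185 min = 1:31 PM.
From 11:41 AM to 1:31 PM is 1 hour 50 minutes.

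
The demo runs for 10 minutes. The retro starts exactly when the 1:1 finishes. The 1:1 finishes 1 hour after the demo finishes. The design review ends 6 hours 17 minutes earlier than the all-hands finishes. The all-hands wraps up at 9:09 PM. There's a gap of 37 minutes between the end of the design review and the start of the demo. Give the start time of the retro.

The design review ends at 9:09 PM − 377 min = 2:52 PM.
The demo starts at 2:52 PM + 37 min = 3:29 PM.
The demo ends at 3:29 PM + 10 min = 3:39 PM.
The 1:1 ends at 3:39 PM + 60 min = 4:39 PM.
So the retro starts at 4:39 PM.

4:39 PM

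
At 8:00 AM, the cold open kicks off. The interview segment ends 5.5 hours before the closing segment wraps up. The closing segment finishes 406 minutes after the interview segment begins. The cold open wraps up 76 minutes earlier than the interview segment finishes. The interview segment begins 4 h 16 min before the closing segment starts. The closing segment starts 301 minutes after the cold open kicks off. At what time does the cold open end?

8:45 AM

The closing segment starts at 8:00 AM + 301 min = 1:01 PM.
The interview segment starts at 1:01 PM − 256 min = 8:45 AM.
The closing segment ends at 8:45 AM + 406 min = 3:31 PM.
The interview segment ends at 3:31 PM − 330 min = 10:01 AM.
The cold open ends at 10:01 AM − 76 min = 8:45 AM.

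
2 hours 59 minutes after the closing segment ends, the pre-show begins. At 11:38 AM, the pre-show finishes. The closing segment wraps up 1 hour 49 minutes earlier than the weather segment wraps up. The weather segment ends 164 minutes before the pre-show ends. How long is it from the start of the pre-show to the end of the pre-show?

1 hour 34 minutes

The weather segment ends at 11:38 AM − 164 min = 8:54 AM.
The closing segment ends at 8:54 AM − 109 min = 7:05 AM.
The pre-show starts at 7:05 AM + 179 min = 10:04 AM.
From 10:04 AM to 11:38 AM is 1 hour 34 minutes.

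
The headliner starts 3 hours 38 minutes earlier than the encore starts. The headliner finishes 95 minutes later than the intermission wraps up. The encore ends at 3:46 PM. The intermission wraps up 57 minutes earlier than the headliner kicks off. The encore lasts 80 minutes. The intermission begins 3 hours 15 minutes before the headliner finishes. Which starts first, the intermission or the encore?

The encore starts at 3:46 PM − 80 min = 2:26 PM.
The headliner starts at 2:26 PM − 218 min = 10:48 AM.
The intermission ends at 10:48 AM − 57 min = 9:51 AM.
The headliner ends at 9:51 AM + 95 min = 11:26 AM.
The intermission starts at 11:26 AM − 195 min = 8:11 AM.
The intermission starts at 8:11 AM and the encore starts at 2:26 PM, so the intermission is first.

the intermission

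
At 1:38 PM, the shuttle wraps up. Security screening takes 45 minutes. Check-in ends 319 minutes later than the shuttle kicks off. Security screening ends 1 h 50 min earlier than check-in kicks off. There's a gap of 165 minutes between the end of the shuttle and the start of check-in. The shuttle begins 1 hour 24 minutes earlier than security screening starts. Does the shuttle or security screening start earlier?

Check-in starts at 1:38 PM + 165 min = 4:23 PM.
Security screening ends at 4:23 PM − 110 min = 2:33 PM.
Security screening starts at 2:33 PM − 45 min = 1:48 PM.
The shuttle starts at 1:48 PM − 84 min = 12:24 PM.
The shuttle starts at 12:24 PM and security screening starts at 1:48 PM, so the shuttle is first.

the shuttle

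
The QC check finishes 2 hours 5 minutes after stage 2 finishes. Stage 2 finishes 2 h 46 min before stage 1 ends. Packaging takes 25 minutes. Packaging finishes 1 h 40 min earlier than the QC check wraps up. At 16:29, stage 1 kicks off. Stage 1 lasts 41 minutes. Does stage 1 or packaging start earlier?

packaging

Stage 1 ends at 16:29 + 41 min = 17:10.
Stage 2 ends at 17:10 − 166 min = 14:24.
The QC check ends at 14:24 + 125 min = 16:29.
Packaging ends at 16:29 − 100 min = 14:49.
Packaging starts at 14:49 − 25 min = 14:24.
Stage 1 starts at 16:29 and packaging starts at 14:24, so packaging is first.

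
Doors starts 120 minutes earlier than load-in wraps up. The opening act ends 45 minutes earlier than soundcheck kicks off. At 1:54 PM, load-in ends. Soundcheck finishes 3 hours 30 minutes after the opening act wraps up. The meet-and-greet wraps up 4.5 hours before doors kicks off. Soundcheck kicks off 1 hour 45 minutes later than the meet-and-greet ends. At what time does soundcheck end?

11:54 AM

Doors starts at 1:54 PM − 120 min = 11:54 AM.
The meet-and-greet ends at 11:54 AM − 270 min = 7:24 AM.
Soundcheck starts at 7:24 AM + 105 min = 9:09 AM.
The opening act ends at 9:09 AM − 45 min = 8:24 AM.
Soundcheck ends at 8:24 AM + 210 min = 11:54 AM.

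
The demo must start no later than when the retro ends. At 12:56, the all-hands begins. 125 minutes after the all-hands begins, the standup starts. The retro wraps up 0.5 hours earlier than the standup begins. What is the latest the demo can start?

The standup starts at 12:56 + 125 min = 15:01.
The retro ends at 15:01 − 30 min = 14:31.
The demo is bounded by the retro, so the latest it can start is 14:31.

14:31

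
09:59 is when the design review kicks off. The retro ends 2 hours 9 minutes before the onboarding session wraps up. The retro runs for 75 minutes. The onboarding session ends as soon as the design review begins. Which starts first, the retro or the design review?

the retro

The onboarding session ends at 09:59.
The retro ends at 09:59 − 129 min = 07:50.
The retro starts at 07:50 − 75 min = 06:35.
The retro starts at 06:35 and the design review starts at 09:59, so the retro is first.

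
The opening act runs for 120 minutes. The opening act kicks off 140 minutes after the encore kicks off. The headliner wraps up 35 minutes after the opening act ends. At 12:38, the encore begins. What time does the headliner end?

17:33

The opening act starts at 12:38 + 140 min = 14:58.
The opening act ends at 14:58 + 120 min = 16:58.
The headliner ends at 16:58 + 35 min = 17:33.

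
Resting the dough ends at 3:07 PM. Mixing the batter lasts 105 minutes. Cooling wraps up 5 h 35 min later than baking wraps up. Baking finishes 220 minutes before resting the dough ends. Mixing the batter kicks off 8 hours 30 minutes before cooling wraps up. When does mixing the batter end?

10:17 AM

Baking ends at 3:07 PM − 220 min = 11:27 AM.
Cooling ends at 11:27 AM + 335 min = 5:02 PM.
Mixing the batter starts at 5:02 PM − 510 min = 8:32 AM.
Mixing the batter ends at 8:32 AM + 105 min = 10:17 AM.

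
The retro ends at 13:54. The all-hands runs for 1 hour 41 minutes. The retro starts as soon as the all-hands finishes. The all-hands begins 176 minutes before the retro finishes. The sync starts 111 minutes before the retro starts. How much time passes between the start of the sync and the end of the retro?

3 hours 6 minutes

The all-hands starts at 13:54 − 176 min = 10:58.
The all-hands ends at 10:58 + 101 min = 12:39.
So the retro starts at 12:39.
The sync starts at 12:39 − 111 min = 10:48.
From 10:48 to 13:54 is 3 hours 6 minutes.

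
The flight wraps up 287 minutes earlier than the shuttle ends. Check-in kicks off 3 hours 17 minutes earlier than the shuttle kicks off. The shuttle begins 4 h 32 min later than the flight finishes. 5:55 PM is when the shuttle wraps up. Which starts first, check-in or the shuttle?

check-in

The flight ends at 5:55 PM − 287 min = 1:08 PM.
The shuttle starts at 1:08 PM + 272 min = 5:40 PM.
Check-in starts at 5:40 PM − 197 min = 2:23 PM.
Check-in starts at 2:23 PM and the shuttle starts at 5:40 PM, so check-in is first.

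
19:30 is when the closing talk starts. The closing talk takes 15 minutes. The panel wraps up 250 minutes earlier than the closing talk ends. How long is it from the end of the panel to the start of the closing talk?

235 minutes

The closing talk ends at 19:30 + 15 min = 19:45.
The panel ends at 19:45 − 250 min = 15:35.
From 15:35 to 19:30 is 235 minutes.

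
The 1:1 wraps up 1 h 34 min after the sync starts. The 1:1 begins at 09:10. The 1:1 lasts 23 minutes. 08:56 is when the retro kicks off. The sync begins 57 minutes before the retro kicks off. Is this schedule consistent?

Yes

The sync starts at 08:56 − 57 min = 07:59.
The 1:1 ends at 07:59 + 94 min = 09:33.
The 1:1 starts at 09:33 − 23 min = 09:10.
That matches the stated 09:10, so the schedule is consistent.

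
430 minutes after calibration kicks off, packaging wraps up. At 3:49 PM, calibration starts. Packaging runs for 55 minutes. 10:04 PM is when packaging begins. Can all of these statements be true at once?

Yes

Packaging ends at 3:49 PM + 430 min = 10:59 PM.
Packaging starts at 10:59 PM − 55 min = 10:04 PM.
That matches the stated 10:04 PM, so the schedule is consistent.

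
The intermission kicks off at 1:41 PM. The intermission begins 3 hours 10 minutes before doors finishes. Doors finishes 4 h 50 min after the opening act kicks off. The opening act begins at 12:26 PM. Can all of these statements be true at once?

Doors ends at 12:26 PM + 290 min = 5:16 PM.
The intermission starts at 5:16 PM − 190 min = 2:06 PM.
But the intermission is also said to start at 1:41 PM — a 25-minute conflict.

No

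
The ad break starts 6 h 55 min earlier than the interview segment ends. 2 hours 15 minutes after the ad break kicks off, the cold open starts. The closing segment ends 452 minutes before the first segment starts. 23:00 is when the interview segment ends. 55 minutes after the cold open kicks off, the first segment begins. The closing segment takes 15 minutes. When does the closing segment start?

11:28

The ad break starts at 23:00 − 415 min = 16:05.
The cold open starts at 16:05 + 135 min = 18:20.
The first segment starts at 18:20 + 55 min = 19:15.
The closing segment ends at 19:15 − 452 min = 11:43.
The closing segment starts at 11:43 − 15 min = 11:28.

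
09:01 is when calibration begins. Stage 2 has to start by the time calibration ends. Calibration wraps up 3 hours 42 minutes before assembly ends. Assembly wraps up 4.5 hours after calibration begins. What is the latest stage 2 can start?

09:49

Assembly ends at 09:01 + 270 min = 13:31.
Calibration ends at 13:31 − 222 min = 09:49.
Stage 2 is bounded by calibration, so the latest it can start is 09:49.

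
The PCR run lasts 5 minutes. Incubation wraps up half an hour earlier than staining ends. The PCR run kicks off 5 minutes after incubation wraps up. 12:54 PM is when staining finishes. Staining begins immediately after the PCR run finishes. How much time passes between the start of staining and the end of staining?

20 minutes

Incubation ends at 12:54 PM − 30 min = 12:24 PM.
The PCR run starts at 12:24 PM + 5 min = 12:29 PM.
The PCR run ends at 12:29 PM + 5 min = 12:34 PM.
So staining starts at 12:34 PM.
From 12:34 PM to 12:54 PM is 20 minutes.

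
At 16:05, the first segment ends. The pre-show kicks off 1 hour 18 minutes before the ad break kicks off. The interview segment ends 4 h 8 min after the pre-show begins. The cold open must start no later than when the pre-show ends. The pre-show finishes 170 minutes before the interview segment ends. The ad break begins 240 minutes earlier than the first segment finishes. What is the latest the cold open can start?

12:05

The ad break starts at 16:05 − 240 min = 12:05.
The pre-show starts at 12:05 − 78 min = 10:47.
The interview segment ends at 10:47 + 248 min = 14:55.
The pre-show ends at 14:55 − 170 min = 12:05.
The cold open is bounded by the pre-show, so the latest it can start is 12:05.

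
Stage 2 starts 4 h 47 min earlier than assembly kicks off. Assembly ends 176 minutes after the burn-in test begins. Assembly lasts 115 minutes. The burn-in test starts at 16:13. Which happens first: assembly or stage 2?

Assembly ends at 16:13 + 176 min = 19:09.
Assembly starts at 19:09 − 115 min = 17:14.
Stage 2 starts at 17:14 − 287 min = 12:27.
Assembly starts at 17:14 and stage 2 starts at 12:27, so stage 2 is first.

stage 2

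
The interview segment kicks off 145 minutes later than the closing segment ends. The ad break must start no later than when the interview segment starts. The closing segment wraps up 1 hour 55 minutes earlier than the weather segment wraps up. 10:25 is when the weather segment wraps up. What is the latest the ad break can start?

10:55

The closing segment ends at 10:25 − 115 min = 08:30.
The interview segment starts at 08:30 + 145 min = 10:55.
The ad break is bounded by the interview segment, so the latest it can start is 10:55.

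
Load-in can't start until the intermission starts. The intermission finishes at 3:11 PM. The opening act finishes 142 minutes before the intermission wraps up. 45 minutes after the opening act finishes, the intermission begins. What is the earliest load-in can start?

The opening act ends at 3:11 PM − 142 min = 12:49 PM.
The intermission starts at 12:49 PM + 45 min = 1:34 PM.
Load-in is bounded by the intermission, so the earliest it can start is 1:34 PM.

1:34 PM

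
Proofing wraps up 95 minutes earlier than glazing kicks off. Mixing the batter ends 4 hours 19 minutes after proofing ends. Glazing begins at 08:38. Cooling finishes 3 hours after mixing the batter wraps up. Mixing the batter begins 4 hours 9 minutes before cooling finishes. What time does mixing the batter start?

10:13

Proofing ends at 08:38 − 95 min = 07:03.
Mixing the batter ends at 07:03 + 259 min = 11:22.
Cooling ends at 11:22 + 180 min = 14:22.
Mixing the batter starts at 14:22 − 249 min = 10:13.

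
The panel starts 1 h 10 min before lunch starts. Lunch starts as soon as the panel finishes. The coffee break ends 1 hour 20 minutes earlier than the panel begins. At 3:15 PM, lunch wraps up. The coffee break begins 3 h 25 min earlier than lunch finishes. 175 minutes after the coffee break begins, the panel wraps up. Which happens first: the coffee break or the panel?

The coffee break starts at 3:15 PM − 205 min = 11:50 AM.
The panel ends at 11:50 AM + 175 min = 2:45 PM.
So lunch starts at 2:45 PM.
The panel starts at 2:45 PM − 70 min = 1:35 PM.
The coffee break starts at 11:50 AM and the panel starts at 1:35 PM, so the coffee break is first.

the coffee break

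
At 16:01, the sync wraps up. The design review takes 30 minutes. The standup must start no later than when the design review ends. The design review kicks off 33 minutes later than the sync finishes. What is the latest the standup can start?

17:04

The design review starts at 16:01 + 33 min = 16:34.
The design review ends at 16:34 + 30 min = 17:04.
The standup is bounded by the design review, so the latest it can start is 17:04.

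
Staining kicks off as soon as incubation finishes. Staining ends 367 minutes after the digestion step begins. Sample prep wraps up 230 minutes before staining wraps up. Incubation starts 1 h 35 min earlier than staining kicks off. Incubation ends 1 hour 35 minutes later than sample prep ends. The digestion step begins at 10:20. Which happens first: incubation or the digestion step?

Staining ends at 10:20 + 367 min = 16:27.
Sample prep ends at 16:27 − 230 min = 12:37.
Incubation ends at 12:37 + 95 min = 14:12.
So staining starts at 14:12.
Incubation starts at 14:12 − 95 min = 12:37.
Incubation starts at 12:37 and the digestion step starts at 10:20, so the digestion step is first.

the digestion step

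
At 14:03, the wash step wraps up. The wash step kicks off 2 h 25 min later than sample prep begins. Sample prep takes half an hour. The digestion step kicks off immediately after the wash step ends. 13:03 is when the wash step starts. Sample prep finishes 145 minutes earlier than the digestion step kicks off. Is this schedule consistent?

No

The digestion step starts at 14:03.
Sample prep ends at 14:03 − 145 min = 11:38.
Sample prep starts at 11:38 − 30 min = 11:08.
The wash step starts at 11:08 + 145 min = 13:33.
But the wash step is also said to start at 13:03 — a 30-minute conflict.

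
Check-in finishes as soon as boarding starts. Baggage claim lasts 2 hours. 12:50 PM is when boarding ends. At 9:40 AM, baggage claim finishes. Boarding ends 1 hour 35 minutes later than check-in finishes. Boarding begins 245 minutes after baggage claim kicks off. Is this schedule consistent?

No

Baggage claim starts at 9:40 AM − 120 min = 7:40 AM.
Boarding starts at 7:40 AM + 245 min = 11:45 AM.
So check-in ends at 11:45 AM.
Boarding ends at 11:45 AM + 95 min = 1:20 PM.
But boarding is also said to end at 12:50 PM — a 30-minute conflict.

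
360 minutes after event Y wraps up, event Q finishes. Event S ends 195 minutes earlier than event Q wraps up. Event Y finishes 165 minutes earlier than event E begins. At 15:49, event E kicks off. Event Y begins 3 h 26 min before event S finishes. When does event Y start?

12:23

Event Y ends at 15:49 − 165 min = 13:04.
Event Q ends at 13:04 + 360 min = 19:04.
Event S ends at 19:04 − 195 min = 15:49.
Event Y starts at 15:49 − 206 min = 12:23.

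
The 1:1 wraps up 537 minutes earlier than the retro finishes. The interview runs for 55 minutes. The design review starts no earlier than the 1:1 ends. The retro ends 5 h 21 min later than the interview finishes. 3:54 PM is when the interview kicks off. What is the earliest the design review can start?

1:13 PM

The interview ends at 3:54 PM + 55 min = 4:49 PM.
The retro ends at 4:49 PM + 321 min = 10:10 PM.
The 1:1 ends at 10:10 PM − 537 min = 1:13 PM.
The design review is bounded by the 1:1, so the earliest it can start is 1:13 PM.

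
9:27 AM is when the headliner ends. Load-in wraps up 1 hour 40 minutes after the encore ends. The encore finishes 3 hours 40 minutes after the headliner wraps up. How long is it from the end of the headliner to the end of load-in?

5 hours 20 minutes

The encore ends at 9:27 AM + 220 min = 1:07 PM.
Load-in ends at 1:07 PM + 100 min = 2:47 PM.
From 9:27 AM to 2:47 PM is 5 hours 20 minutes.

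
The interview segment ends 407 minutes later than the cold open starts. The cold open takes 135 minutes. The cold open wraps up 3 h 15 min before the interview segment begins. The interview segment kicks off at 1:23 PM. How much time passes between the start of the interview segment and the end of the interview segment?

The cold open ends at 1:23 PM − 195 min = 10:08 AM.
The cold open starts at 10:08 AM − 135 min = 7:53 AM.
The interview segment ends at 7:53 AM + 407 min = 2:40 PM.
From 1:23 PM to 2:40 PM is 77 minutes.

77 minutes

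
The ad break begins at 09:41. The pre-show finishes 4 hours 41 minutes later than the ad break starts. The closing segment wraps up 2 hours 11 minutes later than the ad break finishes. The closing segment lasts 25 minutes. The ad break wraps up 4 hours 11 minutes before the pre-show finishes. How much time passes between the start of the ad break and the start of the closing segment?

136 minutes

The pre-show ends at 09:41 + 281 min = 14:22.
The ad break ends at 14:22 − 251 min = 10:11.
The closing segment ends at 10:11 + 131 min = 12:22.
The closing segment starts at 12:22 − 25 min = 11:57.
From 09:41 to 11:57 is 136 minutes.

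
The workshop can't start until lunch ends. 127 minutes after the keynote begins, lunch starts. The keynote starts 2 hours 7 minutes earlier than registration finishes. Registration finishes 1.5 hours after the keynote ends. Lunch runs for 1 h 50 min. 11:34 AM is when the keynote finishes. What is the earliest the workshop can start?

Registration ends at 11:34 AM + 90 min = 1:04 PM.
The keynote starts at 1:04 PM − 127 min = 10:57 AM.
Lunch starts at 10:57 AM + 127 min = 1:04 PM.
Lunch ends at 1:04 PM + 110 min = 2:54 PM.
The workshop is bounded by lunch, so the earliest it can start is 2:54 PM.

2:54 PM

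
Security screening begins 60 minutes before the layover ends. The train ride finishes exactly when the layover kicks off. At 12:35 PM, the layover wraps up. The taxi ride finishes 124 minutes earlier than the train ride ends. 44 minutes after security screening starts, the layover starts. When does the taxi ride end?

Security screening starts at 12:35 PM − 60 min = 11:35 AM.
The layover starts at 11:35 AM + 44 min = 12:19 PM.
So the train ride ends at 12:19 PM.
The taxi ride ends at 12:19 PM − 124 min = 10:15 AM.

10:15 AM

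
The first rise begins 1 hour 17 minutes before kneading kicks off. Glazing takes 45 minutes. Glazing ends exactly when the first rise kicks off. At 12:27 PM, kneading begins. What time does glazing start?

The first rise starts at 12:27 PM − 77 min = 11:10 AM.
So glazing ends at 11:10 AM.
Glazing starts at 11:10 AM − 45 min = 10:25 AM.

10:25 AM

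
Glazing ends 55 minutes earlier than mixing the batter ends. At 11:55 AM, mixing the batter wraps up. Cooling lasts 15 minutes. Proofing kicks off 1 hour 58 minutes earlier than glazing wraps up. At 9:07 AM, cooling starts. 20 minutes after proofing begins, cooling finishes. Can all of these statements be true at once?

Glazing ends at 11:55 AM − 55 min = 11:00 AM.
Proofing starts at 11:00 AM − 118 min = 9:02 AM.
Cooling ends at 9:02 AM + 20 min = 9:22 AM.
Cooling starts at 9:22 AM − 15 min = 9:07 AM.
That matches the stated 9:07 AM, so the schedule is consistent.

Yes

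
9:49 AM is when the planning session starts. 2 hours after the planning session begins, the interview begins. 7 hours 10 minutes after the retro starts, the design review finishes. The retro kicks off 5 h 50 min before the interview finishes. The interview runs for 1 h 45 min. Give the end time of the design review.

The interview starts at 9:49 AM + 120 min = 11:49 AM.
The interview ends at 11:49 AM + 105 min = 1:34 PM.
The retro starts at 1:34 PM − 350 min = 7:44 AM.
The design review ends at 7:44 AM + 430 min = 2:54 PM.

2:54 PM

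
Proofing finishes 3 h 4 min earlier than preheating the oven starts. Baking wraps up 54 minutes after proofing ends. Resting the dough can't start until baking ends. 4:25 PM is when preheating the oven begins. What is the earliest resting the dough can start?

Proofing ends at 4:25 PM − 184 min = 1:21 PM.
Baking ends at 1:21 PM + 54 min = 2:15 PM.
Resting the dough is bounded by baking, so the earliest it can start is 2:15 PM.

2:15 PM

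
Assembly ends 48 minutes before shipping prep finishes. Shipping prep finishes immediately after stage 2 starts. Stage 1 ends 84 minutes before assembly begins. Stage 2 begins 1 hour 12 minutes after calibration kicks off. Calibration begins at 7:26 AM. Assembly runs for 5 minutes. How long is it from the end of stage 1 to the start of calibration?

1 hour 5 minutes

Stage 2 starts at 7:26 AM + 72 min = 8:38 AM.
So shipping prep ends at 8:38 AM.
Assembly ends at 8:38 AM − 48 min = 7:50 AM.
Assembly starts at 7:50 AM − 5 min = 7:45 AM.
Stage 1 ends at 7:45 AM − 84 min = 6:21 AM.
From 6:21 AM to 7:26 AM is 1 hour 5 minutes.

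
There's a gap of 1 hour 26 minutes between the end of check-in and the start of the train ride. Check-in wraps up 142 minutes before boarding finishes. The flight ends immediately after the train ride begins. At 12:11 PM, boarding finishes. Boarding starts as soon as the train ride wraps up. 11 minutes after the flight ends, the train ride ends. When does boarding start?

Check-in ends at 12:11 PM − 142 min = 9:49 AM.
The train ride starts at 9:49 AM + 86 min = 11:15 AM.
So the flight ends at 11:15 AM.
The train ride ends at 11:15 AM + 11 min = 11:26 AM.
So boarding starts at 11:26 AM.

11:26 AM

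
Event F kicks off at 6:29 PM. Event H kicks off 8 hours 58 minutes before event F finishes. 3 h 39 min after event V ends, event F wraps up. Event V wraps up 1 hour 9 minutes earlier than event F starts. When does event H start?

12:01 PM

Event V ends at 6:29 PM − 69 min = 5:20 PM.
Event F ends at 5:20 PM + 219 min = 8:59 PM.
Event H starts at 8:59 PM − 538 min = 12:01 PM.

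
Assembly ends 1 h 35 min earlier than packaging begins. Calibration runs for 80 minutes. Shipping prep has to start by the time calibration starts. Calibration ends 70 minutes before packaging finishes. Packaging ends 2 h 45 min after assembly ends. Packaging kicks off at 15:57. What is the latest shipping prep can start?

14:37

Assembly ends at 15:57 − 95 min = 14:22.
Packaging ends at 14:22 + 165 min = 17:07.
Calibration ends at 17:07 − 70 min = 15:57.
Calibration starts at 15:57 − 80 min = 14:37.
Shipping prep is bounded by calibration, so the latest it can start is 14:37.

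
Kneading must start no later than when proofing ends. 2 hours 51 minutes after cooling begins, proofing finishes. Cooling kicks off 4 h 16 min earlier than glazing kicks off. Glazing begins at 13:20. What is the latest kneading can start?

Cooling starts at 13:20 − 256 min = 09:04.
Proofing ends at 09:04 + 171 min = 11:55.
Kneading is bounded by proofing, so the latest it can start is 11:55.

11:55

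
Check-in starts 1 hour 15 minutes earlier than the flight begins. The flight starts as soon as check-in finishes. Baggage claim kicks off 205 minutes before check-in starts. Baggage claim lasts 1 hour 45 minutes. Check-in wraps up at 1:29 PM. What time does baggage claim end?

10:34 AM

The flight starts at 1:29 PM.
Check-in starts at 1:29 PM − 75 min = 12:14 PM.
Baggage claim starts at 12:14 PM − 205 min = 8:49 AM.
Baggage claim ends at 8:49 AM + 105 min = 10:34 AM.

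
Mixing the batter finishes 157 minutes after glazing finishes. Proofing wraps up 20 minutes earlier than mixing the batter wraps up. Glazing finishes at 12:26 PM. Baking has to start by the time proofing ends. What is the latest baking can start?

2:43 PM

Mixing the batter ends at 12:26 PM + 157 min = 3:03 PM.
Proofing ends at 3:03 PM − 20 min = 2:43 PM.
Baking is bounded by proofing, so the latest it can start is 2:43 PM.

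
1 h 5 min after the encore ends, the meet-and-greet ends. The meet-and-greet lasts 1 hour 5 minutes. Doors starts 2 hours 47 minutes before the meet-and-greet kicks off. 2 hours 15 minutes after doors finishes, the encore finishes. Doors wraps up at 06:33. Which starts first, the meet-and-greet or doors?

doors

The encore ends at 06:33 + 135 min = 08:48.
The meet-and-greet ends at 08:48 + 65 min = 09:53.
The meet-and-greet starts at 09:53 − 65 min = 08:48.
Doors starts at 08:48 − 167 min = 06:01.
The meet-and-greet starts at 08:48 and doors starts at 06:01, so doors is first.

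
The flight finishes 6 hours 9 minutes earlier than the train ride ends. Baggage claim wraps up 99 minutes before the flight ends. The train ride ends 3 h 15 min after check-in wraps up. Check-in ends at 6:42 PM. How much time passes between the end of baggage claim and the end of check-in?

4 h 33 min

The train ride ends at 6:42 PM + 195 min = 9:57 PM.
The flight ends at 9:57 PM − 369 min = 3:48 PM.
Baggage claim ends at 3:48 PM − 99 min = 2:09 PM.
From 2:09 PM to 6:42 PM is 4 h 33 min.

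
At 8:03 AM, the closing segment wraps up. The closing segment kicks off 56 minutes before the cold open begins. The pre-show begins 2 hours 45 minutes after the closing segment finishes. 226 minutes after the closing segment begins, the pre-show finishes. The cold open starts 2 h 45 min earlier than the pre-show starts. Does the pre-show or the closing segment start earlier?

the closing segment

The pre-show starts at 8:03 AM + 165 min = 10:48 AM.
The cold open starts at 10:48 AM − 165 min = 8:03 AM.
The closing segment starts at 8:03 AM − 56 min = 7:07 AM.
The pre-show starts at 10:48 AM and the closing segment starts at 7:07 AM, so the closing segment is first.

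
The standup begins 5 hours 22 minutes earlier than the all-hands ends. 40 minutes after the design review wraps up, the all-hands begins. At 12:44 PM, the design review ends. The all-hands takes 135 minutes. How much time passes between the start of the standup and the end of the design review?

The all-hands starts at 12:44 PM + 40 min = 1:24 PM.
The all-hands ends at 1:24 PM + 135 min = 3:39 PM.
The standup starts at 3:39 PM − 322 min = 10:17 AM.
From 10:17 AM to 12:44 PM is 2 h 27 min.

2 h 27 min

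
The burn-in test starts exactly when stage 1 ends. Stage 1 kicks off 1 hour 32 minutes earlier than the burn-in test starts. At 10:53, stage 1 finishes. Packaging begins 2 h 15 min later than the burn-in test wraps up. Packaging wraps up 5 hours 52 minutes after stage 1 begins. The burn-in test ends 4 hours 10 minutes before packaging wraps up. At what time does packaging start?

13:18

The burn-in test starts at 10:53.
Stage 1 starts at 10:53 − 92 min = 09:21.
Packaging ends at 09:21 + 352 min = 15:13.
The burn-in test ends at 15:13 − 250 min = 11:03.
Packaging starts at 11:03 + 135 min = 13:18.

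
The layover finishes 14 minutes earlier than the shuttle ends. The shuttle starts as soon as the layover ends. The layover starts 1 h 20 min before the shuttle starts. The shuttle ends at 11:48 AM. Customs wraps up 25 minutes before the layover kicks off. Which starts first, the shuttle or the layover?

The layover ends at 11:48 AM − 14 min = 11:34 AM.
So the shuttle starts at 11:34 AM.
The layover starts at 11:34 AM − 80 min = 10:14 AM.
The shuttle starts at 11:34 AM and the layover starts at 10:14 AM, so the layover is first.

the layover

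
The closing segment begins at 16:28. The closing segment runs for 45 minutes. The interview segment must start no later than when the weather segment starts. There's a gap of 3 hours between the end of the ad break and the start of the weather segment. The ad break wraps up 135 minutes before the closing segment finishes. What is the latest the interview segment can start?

The closing segment ends at 16:28 + 45 min = 17:13.
The ad break ends at 17:13 − 135 min = 14:58.
The weather segment starts at 14:58 + 180 min = 17:58.
The interview segment is bounded by the weather segment, so the latest it can start is 17:58.

17:58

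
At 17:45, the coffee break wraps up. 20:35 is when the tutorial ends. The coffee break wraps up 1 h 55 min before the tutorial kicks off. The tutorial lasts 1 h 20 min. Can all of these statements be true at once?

No

The tutorial starts at 20:35 − 80 min = 19:15.
The coffee break ends at 19:15 − 115 min = 17:20.
But the coffee break is also said to end at 17:45 — a 25-minute conflict.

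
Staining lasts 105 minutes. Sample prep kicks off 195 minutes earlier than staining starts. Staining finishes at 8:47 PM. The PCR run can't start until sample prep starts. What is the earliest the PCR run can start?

Staining starts at 8:47 PM − 105 min = 7:02 PM.
Sample prep starts at 7:02 PM − 195 min = 3:47 PM.
The PCR run is bounded by sample prep, so the earliest it can start is 3:47 PM.

3:47 PM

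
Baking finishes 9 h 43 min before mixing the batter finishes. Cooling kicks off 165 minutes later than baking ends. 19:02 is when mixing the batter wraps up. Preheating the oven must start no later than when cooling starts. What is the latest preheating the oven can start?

12:04

Baking ends at 19:02 − 583 min = 09:19.
Cooling starts at 09:19 + 165 min = 12:04.
Preheating the oven is bounded by cooling, so the latest it can start is 12:04.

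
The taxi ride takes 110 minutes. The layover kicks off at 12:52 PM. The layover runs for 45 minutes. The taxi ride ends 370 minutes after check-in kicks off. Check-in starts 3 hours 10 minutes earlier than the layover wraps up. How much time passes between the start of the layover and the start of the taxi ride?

1 hour 55 minutes

The layover ends at 12:52 PM + 45 min = 1:37 PM.
Check-in starts at 1:37 PM − 190 min = 10:27 AM.
The taxi ride ends at 10:27 AM + 370 min = 4:37 PM.
The taxi ride starts at 4:37 PM − 110 min = 2:47 PM.
From 12:52 PM to 2:47 PM is 1 hour 55 minutes.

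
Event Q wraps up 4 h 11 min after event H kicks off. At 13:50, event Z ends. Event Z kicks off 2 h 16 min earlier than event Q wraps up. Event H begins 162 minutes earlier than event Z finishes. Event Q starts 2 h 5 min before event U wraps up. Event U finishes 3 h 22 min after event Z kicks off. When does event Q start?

Event H starts at 13:50 − 162 min = 11:08.
Event Q ends at 11:08 + 251 min = 15:19.
Event Z starts at 15:19 − 136 min = 13:03.
Event U ends at 13:03 + 202 min = 16:25.
Event Q starts at 16:25 − 125 min = 14:20.

14:20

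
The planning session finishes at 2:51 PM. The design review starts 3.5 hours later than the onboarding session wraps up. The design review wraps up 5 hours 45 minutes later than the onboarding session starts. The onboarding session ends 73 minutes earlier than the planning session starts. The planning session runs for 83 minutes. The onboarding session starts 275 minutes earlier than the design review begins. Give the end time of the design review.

The planning session starts at 2:51 PM − 83 min = 1:28 PM.
The onboarding session ends at 1:28 PM − 73 min = 12:15 PM.
The design review starts at 12:15 PM + 210 min = 3:45 PM.
The onboarding session starts at 3:45 PM − 275 min = 11:10 AM.
The design review ends at 11:10 AM + 345 min = 4:55 PM.

4:55 PM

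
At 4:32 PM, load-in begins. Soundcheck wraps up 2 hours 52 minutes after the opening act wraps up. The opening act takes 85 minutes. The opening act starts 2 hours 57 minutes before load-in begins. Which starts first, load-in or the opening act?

the opening act

The opening act starts at 4:32 PM − 177 min = 1:35 PM.
Load-in starts at 4:32 PM and the opening act starts at 1:35 PM, so the opening act is first.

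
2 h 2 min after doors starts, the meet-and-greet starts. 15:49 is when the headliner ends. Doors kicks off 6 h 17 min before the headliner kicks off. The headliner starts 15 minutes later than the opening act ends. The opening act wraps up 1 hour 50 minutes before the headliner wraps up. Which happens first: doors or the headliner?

doors

The opening act ends at 15:49 − 110 min = 13:59.
The headliner starts at 13:59 + 15 min = 14:14.
Doors starts at 14:14 − 377 min = 07:57.
Doors starts at 07:57 and the headliner starts at 14:14, so doors is first.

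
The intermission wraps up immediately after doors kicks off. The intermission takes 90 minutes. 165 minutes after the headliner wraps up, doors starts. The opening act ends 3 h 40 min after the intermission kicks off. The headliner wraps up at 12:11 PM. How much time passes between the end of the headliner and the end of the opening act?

4 hours 55 minutes

Doors starts at 12:11 PM + 165 min = 2:56 PM.
So the intermission ends at 2:56 PM.
The intermission starts at 2:56 PM − 90 min = 1:26 PM.
The opening act ends at 1:26 PM + 220 min = 5:06 PM.
From 12:11 PM to 5:06 PM is 4 hours 55 minutes.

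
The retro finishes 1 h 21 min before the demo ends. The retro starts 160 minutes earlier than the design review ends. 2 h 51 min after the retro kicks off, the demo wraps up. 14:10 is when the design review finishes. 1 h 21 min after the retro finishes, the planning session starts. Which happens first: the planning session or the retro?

the retro

The retro starts at 14:10 − 160 min = 11:30.
The demo ends at 11:30 + 171 min = 14:21.
The retro ends at 14:21 − 81 min = 13:00.
The planning session starts at 13:00 + 81 min = 14:21.
The planning session starts at 14:21 and the retro starts at 11:30, so the retro is first.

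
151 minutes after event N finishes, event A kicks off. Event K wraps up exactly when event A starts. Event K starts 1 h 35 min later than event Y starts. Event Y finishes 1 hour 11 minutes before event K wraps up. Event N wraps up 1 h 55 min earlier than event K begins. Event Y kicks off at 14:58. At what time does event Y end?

15:58

Event K starts at 14:58 + 95 min = 16:33.
Event N ends at 16:33 − 115 min = 14:38.
Event A starts at 14:38 + 151 min = 17:09.
So event K ends at 17:09.
Event Y ends at 17:09 − 71 min = 15:58.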